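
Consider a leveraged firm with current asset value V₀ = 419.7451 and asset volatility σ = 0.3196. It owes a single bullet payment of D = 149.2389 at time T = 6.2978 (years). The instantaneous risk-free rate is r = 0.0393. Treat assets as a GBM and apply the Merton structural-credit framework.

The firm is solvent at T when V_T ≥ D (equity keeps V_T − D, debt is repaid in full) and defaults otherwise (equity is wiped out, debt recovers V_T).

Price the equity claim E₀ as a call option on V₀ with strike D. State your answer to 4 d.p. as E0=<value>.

d₁ = [ln(V₀/D) + (r + σ²/2)T] / (σ√T)
   = [ln(419.7451/149.2389) + (0.0393 + 0.5·0.3196²)·6.2978] / (0.3196·√6.2978)
   = [1.034099 + 0.569145] / 0.802050 = 1.998935
d₂ = d₁ − σ√T = 1.998935 − 0.802050 = 1.196885
N(d₁) = 0.977192,  N(d₂) = 0.884324,  e^(−rT) = 0.780747
E₀ = V₀·N(d₁) − D·e^(−rT)·N(d₂)
   = 419.7451·0.977192 − 149.2389·0.780747·0.884324 = 307.132068

E0=307.1321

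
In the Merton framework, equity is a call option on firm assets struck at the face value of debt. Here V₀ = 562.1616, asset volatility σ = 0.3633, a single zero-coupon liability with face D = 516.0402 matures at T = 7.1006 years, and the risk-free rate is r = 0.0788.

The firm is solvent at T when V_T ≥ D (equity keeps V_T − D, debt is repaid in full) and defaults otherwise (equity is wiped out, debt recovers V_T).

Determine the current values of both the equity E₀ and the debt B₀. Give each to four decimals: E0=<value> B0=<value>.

E0=323.1128 B0=239.0488

d₁ = [ln(V₀/D) + (r + σ²/2)T] / (σ√T)
   = [ln(562.1616/516.0402) + (0.0788 + 0.5·0.3633²)·7.1006] / (0.3633·√7.1006)
   = [0.085605 + 1.028120] / 0.968084 = 1.150443
d₂ = d₁ − σ√T = 1.150443 − 0.968084 = 0.182359
N(d₁) = 0.875019,  N(d₂) = 0.572350,  e^(−rT) = 0.571479
E₀ = V₀·N(d₁) − D·e^(−rT)·N(d₂)
   = 562.1616·0.875019 − 516.0402·0.571479·0.572350 = 323.112778
B₀ = V₀ − E₀ = 562.1616 − 323.112778 = 239.048822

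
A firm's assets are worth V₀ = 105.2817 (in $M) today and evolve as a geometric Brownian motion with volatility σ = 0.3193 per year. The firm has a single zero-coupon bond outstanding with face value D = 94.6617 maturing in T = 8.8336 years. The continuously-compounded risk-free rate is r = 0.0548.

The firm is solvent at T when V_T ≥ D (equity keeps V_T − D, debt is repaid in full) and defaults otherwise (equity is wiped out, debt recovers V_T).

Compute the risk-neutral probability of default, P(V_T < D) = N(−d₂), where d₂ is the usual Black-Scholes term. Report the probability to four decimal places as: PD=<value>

d₁ = [ln(V₀/D) + (r + σ²/2)T] / (σ√T)
   = [ln(105.2817/94.6617) + (0.0548 + 0.5·0.3193²)·8.8336] / (0.3193·√8.8336)
   = [0.106330 + 0.934385] / 0.949003 = 1.096640
d₂ = d₁ − σ√T = 1.096640 − 0.949003 = 0.147637
risk-neutral PD = N(−d₂) = N(-0.147637) = 0.441315

PD=0.4413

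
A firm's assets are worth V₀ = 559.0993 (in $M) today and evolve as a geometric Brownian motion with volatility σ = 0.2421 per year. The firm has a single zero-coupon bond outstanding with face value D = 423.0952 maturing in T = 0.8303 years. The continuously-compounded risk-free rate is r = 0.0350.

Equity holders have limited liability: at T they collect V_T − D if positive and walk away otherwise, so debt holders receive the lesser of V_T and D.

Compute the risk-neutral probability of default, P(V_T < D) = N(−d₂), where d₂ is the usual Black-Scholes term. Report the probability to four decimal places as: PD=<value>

d₁ = [ln(V₀/D) + (r + σ²/2)T] / (σ√T)
   = [ln(559.0993/423.0952) + (0.0350 + 0.5·0.2421²)·0.8303] / (0.2421·√0.8303)
   = [0.278730 + 0.053393] / 0.220603 = 1.505522
d₂ = d₁ − σ√T = 1.505522 − 0.220603 = 1.284918
risk-neutral PD = N(−d₂) = N(-1.284918) = 0.099410

PD=0.0994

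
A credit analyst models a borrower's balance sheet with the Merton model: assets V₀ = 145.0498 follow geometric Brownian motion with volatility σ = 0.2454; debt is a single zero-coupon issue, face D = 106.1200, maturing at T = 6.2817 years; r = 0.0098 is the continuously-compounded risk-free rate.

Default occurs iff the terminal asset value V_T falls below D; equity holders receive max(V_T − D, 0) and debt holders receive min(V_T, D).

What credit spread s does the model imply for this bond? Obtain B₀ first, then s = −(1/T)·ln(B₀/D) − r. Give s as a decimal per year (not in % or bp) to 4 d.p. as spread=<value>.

spread=0.0204

d₁ = [ln(V₀/D) + (r + σ²/2)T] / (σ√T)
   = [ln(145.0498/106.1200) + (0.0098 + 0.5·0.2454²)·6.2817] / (0.2454·√6.2817)
   = [0.312507 + 0.250706] / 0.615054 = 0.915713
d₂ = d₁ − σ√T = 0.915713 − 0.615054 = 0.300659
N(d₁) = 0.820091,  N(d₂) = 0.618163,  e^(−rT) = 0.940296
E₀ = V₀·N(d₁) − D·e^(−rT)·N(d₂)
   = 145.0498·0.820091 − 106.1200·0.940296·0.618163 = 57.271196
B₀ = V₀ − E₀ = 145.0498 − 57.271196 = 87.778604
spread = −(1/T)·ln(B₀/D) − r = −(1/6.2817)·ln(87.778604/106.1200) − 0.0098 = 0.02040723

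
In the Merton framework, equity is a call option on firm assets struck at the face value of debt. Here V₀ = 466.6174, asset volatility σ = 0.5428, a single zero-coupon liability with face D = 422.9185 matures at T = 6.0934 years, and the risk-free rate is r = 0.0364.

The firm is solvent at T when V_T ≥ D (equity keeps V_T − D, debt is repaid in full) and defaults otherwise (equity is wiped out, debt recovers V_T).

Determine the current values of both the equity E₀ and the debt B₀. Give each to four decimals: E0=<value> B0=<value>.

E0=268.9350 B0=197.6824

d₁ = [ln(V₀/D) + (r + σ²/2)T] / (σ√T)
   = [ln(466.6174/422.9185) + (0.0364 + 0.5·0.5428²)·6.0934] / (0.5428·√6.0934)
   = [0.098330 + 1.119455] / 1.339892 = 0.908868
d₂ = d₁ − σ√T = 0.908868 − 1.339892 = -0.431024
N(d₁) = 0.818290,  N(d₂) = 0.333226,  e^(−rT) = 0.801076
E₀ = V₀·N(d₁) − D·e^(−rT)·N(d₂)
   = 466.6174·0.818290 − 422.9185·0.801076·0.333226 = 268.934983
B₀ = V₀ − E₀ = 466.6174 − 268.934983 = 197.682417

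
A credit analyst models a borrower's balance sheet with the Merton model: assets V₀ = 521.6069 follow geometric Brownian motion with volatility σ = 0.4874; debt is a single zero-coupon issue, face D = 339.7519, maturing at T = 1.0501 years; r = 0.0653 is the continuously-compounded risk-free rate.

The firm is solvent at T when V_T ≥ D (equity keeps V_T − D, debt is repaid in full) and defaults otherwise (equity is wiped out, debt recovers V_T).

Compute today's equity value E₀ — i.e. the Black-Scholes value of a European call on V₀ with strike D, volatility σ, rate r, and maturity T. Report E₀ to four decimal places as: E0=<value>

E0=221.1070

d₁ = [ln(V₀/D) + (r + σ²/2)T] / (σ√T)
   = [ln(521.6069/339.7519) + (0.0653 + 0.5·0.4874²)·1.0501] / (0.4874·√1.0501)
   = [0.428699 + 0.193302] / 0.499460 = 1.245345
d₂ = d₁ − σ√T = 1.245345 − 0.499460 = 0.745885
N(d₁) = 0.893498,  N(d₂) = 0.772132,  e^(−rT) = 0.933727
E₀ = V₀·N(d₁) − D·e^(−rT)·N(d₂)
   = 521.6069·0.893498 − 339.7519·0.933727·0.772132 = 221.107016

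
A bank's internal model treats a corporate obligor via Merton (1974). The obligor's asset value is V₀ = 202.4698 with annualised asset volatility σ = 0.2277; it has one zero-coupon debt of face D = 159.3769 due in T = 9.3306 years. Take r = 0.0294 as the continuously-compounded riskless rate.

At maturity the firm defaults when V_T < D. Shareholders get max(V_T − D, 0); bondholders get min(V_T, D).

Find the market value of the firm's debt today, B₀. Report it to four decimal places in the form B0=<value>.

d₁ = [ln(V₀/D) + (r + σ²/2)T] / (σ√T)
   = [ln(202.4698/159.3769) + (0.0294 + 0.5·0.2277²)·9.3306] / (0.2277·√9.3306)
   = [0.239319 + 0.516203] / 0.695533 = 1.086248
d₂ = d₁ − σ√T = 1.086248 − 0.695533 = 0.390715
N(d₁) = 0.861315,  N(d₂) = 0.651996,  e^(−rT) = 0.760089
E₀ = V₀·N(d₁) − D·e^(−rT)·N(d₂)
   = 202.4698·0.861315 − 159.3769·0.760089·0.651996 = 95.407134
B₀ = V₀ − E₀ = 202.4698 − 95.407134 = 107.062666

B0=107.0627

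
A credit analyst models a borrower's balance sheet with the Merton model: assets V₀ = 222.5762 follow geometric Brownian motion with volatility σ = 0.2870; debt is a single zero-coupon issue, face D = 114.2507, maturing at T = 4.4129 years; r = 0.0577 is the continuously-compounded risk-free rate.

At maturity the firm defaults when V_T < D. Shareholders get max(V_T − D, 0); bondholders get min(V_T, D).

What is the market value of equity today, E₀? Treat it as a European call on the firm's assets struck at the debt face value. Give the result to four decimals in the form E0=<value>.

d₁ = [ln(V₀/D) + (r + σ²/2)T] / (σ√T)
   = [ln(222.5762/114.2507) + (0.0577 + 0.5·0.2870²)·4.4129] / (0.2870·√4.4129)
   = [0.666874 + 0.436367] / 0.602898 = 1.829897
d₂ = d₁ − σ√T = 1.829897 − 0.602898 = 1.226999
N(d₁) = 0.966367,  N(d₂) = 0.890089,  e^(−rT) = 0.775208
E₀ = V₀·N(d₁) − D·e^(−rT)·N(d₂)
   = 222.5762·0.966367 − 114.2507·0.775208·0.890089 = 136.256994

E0=136.2570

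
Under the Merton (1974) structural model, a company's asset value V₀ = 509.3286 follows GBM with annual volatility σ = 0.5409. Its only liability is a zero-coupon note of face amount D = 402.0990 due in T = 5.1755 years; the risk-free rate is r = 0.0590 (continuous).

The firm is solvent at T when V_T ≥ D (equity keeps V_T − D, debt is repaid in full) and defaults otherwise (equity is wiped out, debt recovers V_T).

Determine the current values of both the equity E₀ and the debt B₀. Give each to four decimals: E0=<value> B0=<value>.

E0=307.6097 B0=201.7189

d₁ = [ln(V₀/D) + (r + σ²/2)T] / (σ√T)
   = [ln(509.3286/402.0990) + (0.0590 + 0.5·0.5409²)·5.1755] / (0.5409·√5.1755)
   = [0.236395 + 1.062460] / 1.230533 = 1.055522
d₂ = d₁ − σ√T = 1.055522 − 1.230533 = -0.175010
N(d₁) = 0.854407,  N(d₂) = 0.430536,  e^(−rT) = 0.736862
E₀ = V₀·N(d₁) − D·e^(−rT)·N(d₂)
   = 509.3286·0.854407 − 402.0990·0.736862·0.430536 = 307.609698
B₀ = V₀ − E₀ = 509.3286 − 307.609698 = 201.718902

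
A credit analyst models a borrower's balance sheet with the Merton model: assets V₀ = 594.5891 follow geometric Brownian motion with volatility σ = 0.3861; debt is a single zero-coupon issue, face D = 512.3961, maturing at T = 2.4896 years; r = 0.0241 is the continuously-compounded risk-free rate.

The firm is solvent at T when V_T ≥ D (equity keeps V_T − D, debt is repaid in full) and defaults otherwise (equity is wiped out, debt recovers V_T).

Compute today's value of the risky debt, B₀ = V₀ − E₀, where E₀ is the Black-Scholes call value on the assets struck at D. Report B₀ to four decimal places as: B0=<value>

d₁ = [ln(V₀/D) + (r + σ²/2)T] / (σ√T)
   = [ln(594.5891/512.3961) + (0.0241 + 0.5·0.3861²)·2.4896] / (0.3861·√2.4896)
   = [0.148773 + 0.245566] / 0.609207 = 0.647298
d₂ = d₁ − σ√T = 0.647298 − 0.609207 = 0.038092
N(d₁) = 0.741281,  N(d₂) = 0.515193,  e^(−rT) = 0.941765
E₀ = V₀·N(d₁) − D·e^(−rT)·N(d₂)
   = 594.5891·0.741281 − 512.3961·0.941765·0.515193 = 192.147592
B₀ = V₀ − E₀ = 594.5891 − 192.147592 = 402.441508

B0=402.4415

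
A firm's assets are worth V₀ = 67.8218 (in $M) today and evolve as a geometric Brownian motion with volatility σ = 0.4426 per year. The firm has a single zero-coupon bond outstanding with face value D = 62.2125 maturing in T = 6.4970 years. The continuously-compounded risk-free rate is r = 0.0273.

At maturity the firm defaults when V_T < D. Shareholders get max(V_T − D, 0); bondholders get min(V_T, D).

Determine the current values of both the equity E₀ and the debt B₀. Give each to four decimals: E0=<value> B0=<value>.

E0=34.1032 B0=33.7186

d₁ = [ln(V₀/D) + (r + σ²/2)T] / (σ√T)
   = [ln(67.8218/62.2125) + (0.0273 + 0.5·0.4426²)·6.4970] / (0.4426·√6.4970)
   = [0.086328 + 0.813732] / 1.128153 = 0.797818
d₂ = d₁ − σ√T = 0.797818 − 1.128153 = -0.330335
N(d₁) = 0.787512,  N(d₂) = 0.370573,  e^(−rT) = 0.837471
E₀ = V₀·N(d₁) − D·e^(−rT)·N(d₂)
   = 67.8218·0.787512 − 62.2125·0.837471·0.370573 = 34.103152
B₀ = V₀ − E₀ = 67.8218 − 34.103152 = 33.718648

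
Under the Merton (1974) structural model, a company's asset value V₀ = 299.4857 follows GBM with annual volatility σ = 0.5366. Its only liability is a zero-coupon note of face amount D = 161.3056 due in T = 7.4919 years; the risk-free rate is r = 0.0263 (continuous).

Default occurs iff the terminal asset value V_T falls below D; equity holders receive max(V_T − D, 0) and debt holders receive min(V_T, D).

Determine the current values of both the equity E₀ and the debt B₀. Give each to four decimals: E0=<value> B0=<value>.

d₁ = [ln(V₀/D) + (r + σ²/2)T] / (σ√T)
   = [ln(299.4857/161.3056) + (0.0263 + 0.5·0.5366²)·7.4919] / (0.5366·√7.4919)
   = [0.618766 + 1.275644] / 1.468746 = 1.289815
d₂ = d₁ − σ√T = 1.289815 − 1.468746 = -0.178931
N(d₁) = 0.901443,  N(d₂) = 0.428996,  e^(−rT) = 0.821160
E₀ = V₀·N(d₁) − D·e^(−rT)·N(d₂)
   = 299.4857·0.901443 − 161.3056·0.821160·0.428996 = 213.145308
B₀ = V₀ − E₀ = 299.4857 − 213.145308 = 86.340392

E0=213.1453 B0=86.3404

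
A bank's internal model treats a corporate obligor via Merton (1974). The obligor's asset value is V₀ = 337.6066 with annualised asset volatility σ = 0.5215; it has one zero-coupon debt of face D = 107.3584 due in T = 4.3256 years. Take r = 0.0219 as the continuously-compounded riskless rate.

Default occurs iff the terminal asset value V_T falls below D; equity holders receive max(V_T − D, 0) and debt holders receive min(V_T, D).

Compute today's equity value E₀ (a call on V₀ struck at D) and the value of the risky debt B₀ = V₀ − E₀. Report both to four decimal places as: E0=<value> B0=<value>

E0=251.1934 B0=86.4132

d₁ = [ln(V₀/D) + (r + σ²/2)T] / (σ√T)
   = [ln(337.6066/107.3584) + (0.0219 + 0.5·0.5215²)·4.3256] / (0.5215·√4.3256)
   = [1.145709 + 0.682931] / 1.084620 = 1.685973
d₂ = d₁ − σ√T = 1.685973 − 1.084620 = 0.601353
N(d₁) = 0.954099,  N(d₂) = 0.726198,  e^(−rT) = 0.909618
E₀ = V₀·N(d₁) − D·e^(−rT)·N(d₂)
   = 337.6066·0.954099 − 107.3584·0.909618·0.726198 = 251.193367
B₀ = V₀ − E₀ = 337.6066 − 251.193367 = 86.413233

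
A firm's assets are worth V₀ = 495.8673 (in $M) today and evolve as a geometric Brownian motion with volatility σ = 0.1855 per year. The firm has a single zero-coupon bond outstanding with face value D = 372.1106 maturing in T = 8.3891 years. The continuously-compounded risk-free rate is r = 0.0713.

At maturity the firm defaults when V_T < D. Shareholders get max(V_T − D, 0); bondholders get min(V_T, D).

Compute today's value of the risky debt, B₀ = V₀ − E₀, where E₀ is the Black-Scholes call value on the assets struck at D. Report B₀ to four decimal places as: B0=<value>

B0=201.1408

d₁ = [ln(V₀/D) + (r + σ²/2)T] / (σ√T)
   = [ln(495.8673/372.1106) + (0.0713 + 0.5·0.1855²)·8.3891] / (0.1855·√8.3891)
   = [0.287117 + 0.742478] / 0.537281 = 1.916307
d₂ = d₁ − σ√T = 1.916307 − 0.537281 = 1.379026
N(d₁) = 0.972337,  N(d₂) = 0.916057,  e^(−rT) = 0.549832
E₀ = V₀·N(d₁) − D·e^(−rT)·N(d₂)
   = 495.8673·0.972337 − 372.1106·0.549832·0.916057 = 294.726538
B₀ = V₀ − E₀ = 495.8673 − 294.726538 = 201.140762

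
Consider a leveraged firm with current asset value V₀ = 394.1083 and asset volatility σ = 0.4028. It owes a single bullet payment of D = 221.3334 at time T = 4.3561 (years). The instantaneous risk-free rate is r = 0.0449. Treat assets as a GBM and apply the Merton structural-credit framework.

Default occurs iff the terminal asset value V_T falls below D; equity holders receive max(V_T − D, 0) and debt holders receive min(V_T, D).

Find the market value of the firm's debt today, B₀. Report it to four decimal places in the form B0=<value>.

d₁ = [ln(V₀/D) + (r + σ²/2)T] / (σ√T)
   = [ln(394.1083/221.3334) + (0.0449 + 0.5·0.4028²)·4.3561] / (0.4028·√4.3561)
   = [0.576956 + 0.548973] / 0.840695 = 1.339283
d₂ = d₁ − σ√T = 1.339283 − 0.840695 = 0.498588
N(d₁) = 0.909761,  N(d₂) = 0.690965,  e^(−rT) = 0.822350
E₀ = V₀·N(d₁) − D·e^(−rT)·N(d₂)
   = 394.1083·0.909761 − 221.3334·0.822350·0.690965 = 232.779200
B₀ = V₀ − E₀ = 394.1083 − 232.779200 = 161.329100

B0=161.3291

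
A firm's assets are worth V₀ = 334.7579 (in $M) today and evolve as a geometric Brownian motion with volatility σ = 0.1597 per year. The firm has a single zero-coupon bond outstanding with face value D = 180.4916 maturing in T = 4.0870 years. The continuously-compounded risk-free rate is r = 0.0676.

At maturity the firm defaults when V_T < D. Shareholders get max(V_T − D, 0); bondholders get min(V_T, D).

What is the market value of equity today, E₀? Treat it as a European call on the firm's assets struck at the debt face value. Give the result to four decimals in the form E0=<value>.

d₁ = [ln(V₀/D) + (r + σ²/2)T] / (σ√T)
   = [ln(334.7579/180.4916) + (0.0676 + 0.5·0.1597²)·4.0870] / (0.1597·√4.0870)
   = [0.617723 + 0.328399] / 0.322855 = 2.930488
d₂ = d₁ − σ√T = 2.930488 − 0.322855 = 2.607633
N(d₁) = 0.998308,  N(d₂) = 0.995441,  e^(−rT) = 0.758600
E₀ = V₀·N(d₁) − D·e^(−rT)·N(d₂)
   = 334.7579·0.998308 − 180.4916·0.758600·0.995441 = 197.894745

E0=197.8947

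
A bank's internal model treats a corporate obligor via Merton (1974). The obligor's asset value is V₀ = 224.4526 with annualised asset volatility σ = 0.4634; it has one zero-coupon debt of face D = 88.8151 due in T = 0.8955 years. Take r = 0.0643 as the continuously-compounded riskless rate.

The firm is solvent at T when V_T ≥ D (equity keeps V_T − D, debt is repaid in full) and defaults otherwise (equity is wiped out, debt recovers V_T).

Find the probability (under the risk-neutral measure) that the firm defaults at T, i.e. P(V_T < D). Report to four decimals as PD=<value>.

d₁ = [ln(V₀/D) + (r + σ²/2)T] / (σ√T)
   = [ln(224.4526/88.8151) + (0.0643 + 0.5·0.4634²)·0.8955] / (0.4634·√0.8955)
   = [0.927108 + 0.153730] / 0.438519 = 2.464744
d₂ = d₁ − σ√T = 2.464744 − 0.438519 = 2.026225
risk-neutral PD = N(−d₂) = N(-2.026225) = 0.021371

PD=0.0214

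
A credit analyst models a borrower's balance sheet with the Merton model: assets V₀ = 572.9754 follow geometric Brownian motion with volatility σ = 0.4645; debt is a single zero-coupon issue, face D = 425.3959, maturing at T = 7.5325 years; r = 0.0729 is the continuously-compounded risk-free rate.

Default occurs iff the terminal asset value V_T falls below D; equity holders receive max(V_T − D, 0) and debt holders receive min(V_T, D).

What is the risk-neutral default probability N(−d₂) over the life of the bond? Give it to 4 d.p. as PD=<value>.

d₁ = [ln(V₀/D) + (r + σ²/2)T] / (σ√T)
   = [ln(572.9754/425.3959) + (0.0729 + 0.5·0.4645²)·7.5325] / (0.4645·√7.5325)
   = [0.297823 + 1.361726] / 1.274839 = 1.301771
d₂ = d₁ − σ√T = 1.301771 − 1.274839 = 0.026933
risk-neutral PD = N(−d₂) = N(-0.026933) = 0.489257

PD=0.4893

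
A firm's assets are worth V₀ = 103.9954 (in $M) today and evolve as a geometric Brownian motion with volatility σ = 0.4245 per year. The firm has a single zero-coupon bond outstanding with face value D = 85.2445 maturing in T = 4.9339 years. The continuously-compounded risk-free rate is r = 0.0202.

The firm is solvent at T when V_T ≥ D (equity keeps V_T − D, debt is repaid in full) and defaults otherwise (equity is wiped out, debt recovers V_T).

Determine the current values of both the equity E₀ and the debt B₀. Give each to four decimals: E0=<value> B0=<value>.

d₁ = [ln(V₀/D) + (r + σ²/2)T] / (σ√T)
   = [ln(103.9954/85.2445) + (0.0202 + 0.5·0.4245²)·4.9339] / (0.4245·√4.9339)
   = [0.198823 + 0.544210] / 0.942916 = 0.788016
d₂ = d₁ − σ√T = 0.788016 − 0.942916 = -0.154899
N(d₁) = 0.784656,  N(d₂) = 0.438450,  e^(−rT) = 0.905141
E₀ = V₀·N(d₁) − D·e^(−rT)·N(d₂)
   = 103.9954·0.784656 − 85.2445·0.905141·0.438450 = 47.770588
B₀ = V₀ − E₀ = 103.9954 − 47.770588 = 56.224812

E0=47.7706 B0=56.2248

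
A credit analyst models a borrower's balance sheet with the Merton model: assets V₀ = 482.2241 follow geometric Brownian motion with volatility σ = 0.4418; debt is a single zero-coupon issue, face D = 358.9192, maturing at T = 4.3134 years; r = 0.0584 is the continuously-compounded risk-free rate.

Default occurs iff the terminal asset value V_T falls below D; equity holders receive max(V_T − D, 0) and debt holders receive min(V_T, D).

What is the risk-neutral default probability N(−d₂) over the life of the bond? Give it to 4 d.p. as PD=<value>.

PD=0.4453

d₁ = [ln(V₀/D) + (r + σ²/2)T] / (σ√T)
   = [ln(482.2241/358.9192) + (0.0584 + 0.5·0.4418²)·4.3134] / (0.4418·√4.3134)
   = [0.295312 + 0.672863] / 0.917562 = 1.055159
d₂ = d₁ − σ√T = 1.055159 − 0.917562 = 0.137597
risk-neutral PD = N(−d₂) = N(-0.137597) = 0.445279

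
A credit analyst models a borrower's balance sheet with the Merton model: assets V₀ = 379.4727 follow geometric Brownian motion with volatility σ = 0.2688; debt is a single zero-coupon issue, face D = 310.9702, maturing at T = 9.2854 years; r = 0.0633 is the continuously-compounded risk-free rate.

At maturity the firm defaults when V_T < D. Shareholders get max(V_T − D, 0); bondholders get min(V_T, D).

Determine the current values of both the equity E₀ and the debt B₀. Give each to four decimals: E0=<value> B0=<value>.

d₁ = [ln(V₀/D) + (r + σ²/2)T] / (σ√T)
   = [ln(379.4727/310.9702) + (0.0633 + 0.5·0.2688²)·9.2854] / (0.2688·√9.2854)
   = [0.199086 + 0.923217] / 0.819086 = 1.370189
d₂ = d₁ − σ√T = 1.370189 − 0.819086 = 0.551102
N(d₁) = 0.914686,  N(d₂) = 0.709218,  e^(−rT) = 0.555567
E₀ = V₀·N(d₁) − D·e^(−rT)·N(d₂)
   = 379.4727·0.914686 − 310.9702·0.555567·0.709218 = 224.570388
B₀ = V₀ − E₀ = 379.4727 − 224.570388 = 154.902312

E0=224.5704 B0=154.9023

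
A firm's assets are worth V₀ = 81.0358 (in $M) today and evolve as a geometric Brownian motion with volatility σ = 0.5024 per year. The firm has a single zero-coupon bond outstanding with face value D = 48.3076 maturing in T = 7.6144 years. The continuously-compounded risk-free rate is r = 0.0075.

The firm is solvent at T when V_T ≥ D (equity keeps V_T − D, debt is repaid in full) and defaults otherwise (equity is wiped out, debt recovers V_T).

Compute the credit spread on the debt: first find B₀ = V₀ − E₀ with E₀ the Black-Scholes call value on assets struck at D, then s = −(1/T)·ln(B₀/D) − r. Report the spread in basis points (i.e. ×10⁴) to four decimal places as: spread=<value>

d₁ = [ln(V₀/D) + (r + σ²/2)T] / (σ√T)
   = [ln(81.0358/48.3076) + (0.0075 + 0.5·0.5024²)·7.6144] / (0.5024·√7.6144)
   = [0.517302 + 1.018067] / 1.386333 = 1.107504
d₂ = d₁ − σ√T = 1.107504 − 1.386333 = -0.278829
N(d₁) = 0.865962,  N(d₂) = 0.390188,  e^(−rT) = 0.944492
E₀ = V₀·N(d₁) − D·e^(−rT)·N(d₂)
   = 81.0358·0.865962 − 48.3076·0.944492·0.390188 = 52.371140
B₀ = V₀ − E₀ = 81.0358 − 52.371140 = 28.664660
spread = −(1/T)·ln(B₀/D) − r = −(1/7.6144)·ln(28.664660/48.3076) − 0.0075 = 0.06104432
in basis points: 0.06104432 × 10⁴ = 610.4432 bp

spread=610.4432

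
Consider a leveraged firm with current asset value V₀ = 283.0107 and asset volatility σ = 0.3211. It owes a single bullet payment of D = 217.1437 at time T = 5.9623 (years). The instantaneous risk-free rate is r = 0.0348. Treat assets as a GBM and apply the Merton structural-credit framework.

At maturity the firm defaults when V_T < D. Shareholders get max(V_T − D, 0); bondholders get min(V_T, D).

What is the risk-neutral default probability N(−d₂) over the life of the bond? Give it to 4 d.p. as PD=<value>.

PD=0.4166

d₁ = [ln(V₀/D) + (r + σ²/2)T] / (σ√T)
   = [ln(283.0107/217.1437) + (0.0348 + 0.5·0.3211²)·5.9623] / (0.3211·√5.9623)
   = [0.264925 + 0.514860] / 0.784056 = 0.994553
d₂ = d₁ − σ√T = 0.994553 − 0.784056 = 0.210497
risk-neutral PD = N(−d₂) = N(-0.210497) = 0.416640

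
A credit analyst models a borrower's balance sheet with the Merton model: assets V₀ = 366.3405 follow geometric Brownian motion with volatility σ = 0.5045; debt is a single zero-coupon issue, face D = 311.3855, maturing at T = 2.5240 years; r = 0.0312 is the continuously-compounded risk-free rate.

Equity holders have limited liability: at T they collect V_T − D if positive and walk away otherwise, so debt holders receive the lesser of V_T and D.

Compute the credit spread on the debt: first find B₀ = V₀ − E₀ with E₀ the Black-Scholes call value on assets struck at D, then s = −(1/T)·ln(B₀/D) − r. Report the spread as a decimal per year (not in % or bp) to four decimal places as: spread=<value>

spread=0.1048

d₁ = [ln(V₀/D) + (r + σ²/2)T] / (σ√T)
   = [ln(366.3405/311.3855) + (0.0312 + 0.5·0.5045²)·2.5240] / (0.5045·√2.5240)
   = [0.162532 + 0.399953] / 0.801504 = 0.701787
d₂ = d₁ − σ√T = 0.701787 − 0.801504 = -0.099718
N(d₁) = 0.758594,  N(d₂) = 0.460284,  e^(−rT) = 0.924272
E₀ = V₀·N(d₁) − D·e^(−rT)·N(d₂)
   = 366.3405·0.758594 − 311.3855·0.924272·0.460284 = 145.431591
B₀ = V₀ − E₀ = 366.3405 − 145.431591 = 220.908909
spread = −(1/T)·ln(B₀/D) − r = −(1/2.5240)·ln(220.908909/311.3855) − 0.0312 = 0.10480684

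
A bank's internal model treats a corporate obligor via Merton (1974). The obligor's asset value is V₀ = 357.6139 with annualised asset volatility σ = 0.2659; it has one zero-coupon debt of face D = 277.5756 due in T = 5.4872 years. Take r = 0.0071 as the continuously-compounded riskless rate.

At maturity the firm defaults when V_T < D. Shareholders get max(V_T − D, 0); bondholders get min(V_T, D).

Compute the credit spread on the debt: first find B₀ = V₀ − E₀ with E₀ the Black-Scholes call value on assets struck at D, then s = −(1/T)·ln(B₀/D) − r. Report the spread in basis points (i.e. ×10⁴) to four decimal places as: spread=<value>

d₁ = [ln(V₀/D) + (r + σ²/2)T] / (σ√T)
   = [ln(357.6139/277.5756) + (0.0071 + 0.5·0.2659²)·5.4872] / (0.2659·√5.4872)
   = [0.253361 + 0.232939] / 0.622865 = 0.780747
d₂ = d₁ − σ√T = 0.780747 − 0.622865 = 0.157883
N(d₁) = 0.782524,  N(d₂) = 0.562725,  e^(−rT) = 0.961790
E₀ = V₀·N(d₁) − D·e^(−rT)·N(d₂)
   = 357.6139·0.782524 − 277.5756·0.961790·0.562725 = 129.611144
B₀ = V₀ − E₀ = 357.6139 − 129.611144 = 228.002756
spread = −(1/T)·ln(B₀/D) − r = −(1/5.4872)·ln(228.002756/277.5756) − 0.0071 = 0.02875355
in basis points: 0.02875355 × 10⁴ = 287.5355 bp

spread=287.5355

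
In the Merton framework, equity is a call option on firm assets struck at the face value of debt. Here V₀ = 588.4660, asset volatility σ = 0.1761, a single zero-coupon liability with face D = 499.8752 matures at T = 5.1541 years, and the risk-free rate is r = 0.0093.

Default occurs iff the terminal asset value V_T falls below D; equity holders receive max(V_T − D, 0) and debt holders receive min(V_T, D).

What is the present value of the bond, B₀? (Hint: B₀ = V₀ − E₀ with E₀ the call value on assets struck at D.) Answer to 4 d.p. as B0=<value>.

d₁ = [ln(V₀/D) + (r + σ²/2)T] / (σ√T)
   = [ln(588.4660/499.8752) + (0.0093 + 0.5·0.1761²)·5.1541] / (0.1761·√5.1541)
   = [0.163161 + 0.127851] / 0.399794 = 0.727904
d₂ = d₁ − σ√T = 0.727904 − 0.399794 = 0.328110
N(d₁) = 0.766664,  N(d₂) = 0.628586,  e^(−rT) = 0.953198
E₀ = V₀·N(d₁) − D·e^(−rT)·N(d₂)
   = 588.4660·0.766664 − 499.8752·0.953198·0.628586 = 151.647095
B₀ = V₀ − E₀ = 588.4660 − 151.647095 = 436.818905

B0=436.8189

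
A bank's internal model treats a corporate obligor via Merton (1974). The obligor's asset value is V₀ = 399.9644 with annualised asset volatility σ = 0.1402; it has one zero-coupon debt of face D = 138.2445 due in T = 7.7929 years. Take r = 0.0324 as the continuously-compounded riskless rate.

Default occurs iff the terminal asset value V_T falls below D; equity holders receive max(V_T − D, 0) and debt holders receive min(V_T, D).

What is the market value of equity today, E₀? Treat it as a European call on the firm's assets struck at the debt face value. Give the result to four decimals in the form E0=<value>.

d₁ = [ln(V₀/D) + (r + σ²/2)T] / (σ√T)
   = [ln(399.9644/138.2445) + (0.0324 + 0.5·0.1402²)·7.7929] / (0.1402·√7.7929)
   = [1.062352 + 0.329079] / 0.391379 = 3.555199
d₂ = d₁ − σ√T = 3.555199 − 0.391379 = 3.163820
N(d₁) = 0.999811,  N(d₂) = 0.999221,  e^(−rT) = 0.776864
E₀ = V₀·N(d₁) − D·e^(−rT)·N(d₂)
   = 399.9644·0.999811 − 138.2445·0.776864·0.999221 = 292.575307

E0=292.5753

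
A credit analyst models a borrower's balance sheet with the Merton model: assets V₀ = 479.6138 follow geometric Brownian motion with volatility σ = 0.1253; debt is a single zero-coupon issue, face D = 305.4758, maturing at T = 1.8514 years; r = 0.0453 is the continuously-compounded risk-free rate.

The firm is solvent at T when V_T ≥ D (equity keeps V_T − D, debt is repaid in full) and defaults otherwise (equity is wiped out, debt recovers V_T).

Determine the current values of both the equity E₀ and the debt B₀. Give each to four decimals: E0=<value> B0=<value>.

d₁ = [ln(V₀/D) + (r + σ²/2)T] / (σ√T)
   = [ln(479.6138/305.4758) + (0.0453 + 0.5·0.1253²)·1.8514] / (0.1253·√1.8514)
   = [0.451111 + 0.098402] / 0.170491 = 3.223120
d₂ = d₁ − σ√T = 3.223120 − 0.170491 = 3.052629
N(d₁) = 0.999366,  N(d₂) = 0.998866,  e^(−rT) = 0.919552
E₀ = V₀·N(d₁) − D·e^(−rT)·N(d₂)
   = 479.6138·0.999366 − 305.4758·0.919552·0.998866 = 198.727369
B₀ = V₀ − E₀ = 479.6138 − 198.727369 = 280.886431

E0=198.7274 B0=280.8864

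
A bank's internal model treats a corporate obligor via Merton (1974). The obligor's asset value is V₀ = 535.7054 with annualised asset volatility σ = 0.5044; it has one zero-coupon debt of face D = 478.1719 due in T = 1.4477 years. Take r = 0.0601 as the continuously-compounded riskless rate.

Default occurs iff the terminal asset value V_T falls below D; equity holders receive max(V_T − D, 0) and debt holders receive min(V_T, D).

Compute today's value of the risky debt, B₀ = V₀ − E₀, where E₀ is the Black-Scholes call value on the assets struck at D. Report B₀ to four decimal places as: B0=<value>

B0=364.8143

d₁ = [ln(V₀/D) + (r + σ²/2)T] / (σ√T)
   = [ln(535.7054/478.1719) + (0.0601 + 0.5·0.5044²)·1.4477] / (0.5044·√1.4477)
   = [0.113614 + 0.271168] / 0.606896 = 0.634017
d₂ = d₁ − σ√T = 0.634017 − 0.606896 = 0.027121
N(d₁) = 0.736965,  N(d₂) = 0.510818,  e^(−rT) = 0.916671
E₀ = V₀·N(d₁) − D·e^(−rT)·N(d₂)
   = 535.7054·0.736965 − 478.1719·0.916671·0.510818 = 170.891111
B₀ = V₀ − E₀ = 535.7054 − 170.891111 = 364.814289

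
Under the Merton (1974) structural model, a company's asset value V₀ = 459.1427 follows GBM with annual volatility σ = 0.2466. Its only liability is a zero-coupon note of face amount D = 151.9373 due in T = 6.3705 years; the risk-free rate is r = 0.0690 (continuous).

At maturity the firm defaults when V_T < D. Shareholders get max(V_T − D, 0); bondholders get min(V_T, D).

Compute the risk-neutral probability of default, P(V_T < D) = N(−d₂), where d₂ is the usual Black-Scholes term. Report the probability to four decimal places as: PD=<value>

PD=0.0149

d₁ = [ln(V₀/D) + (r + σ²/2)T] / (σ√T)
   = [ln(459.1427/151.9373) + (0.0690 + 0.5·0.2466²)·6.3705] / (0.2466·√6.3705)
   = [1.105893 + 0.633265] / 0.622415 = 2.794210
d₂ = d₁ − σ√T = 2.794210 − 0.622415 = 2.171796
risk-neutral PD = N(−d₂) = N(-2.171796) = 0.014936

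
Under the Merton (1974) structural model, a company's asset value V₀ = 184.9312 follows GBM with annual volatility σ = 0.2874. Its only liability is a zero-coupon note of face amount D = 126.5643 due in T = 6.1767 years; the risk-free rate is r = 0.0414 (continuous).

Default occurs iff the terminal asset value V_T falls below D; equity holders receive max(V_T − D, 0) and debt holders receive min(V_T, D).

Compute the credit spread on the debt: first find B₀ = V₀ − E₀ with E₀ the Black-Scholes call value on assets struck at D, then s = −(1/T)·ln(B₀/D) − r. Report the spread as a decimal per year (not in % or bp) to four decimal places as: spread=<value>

spread=0.0165

d₁ = [ln(V₀/D) + (r + σ²/2)T] / (σ√T)
   = [ln(184.9312/126.5643) + (0.0414 + 0.5·0.2874²)·6.1767] / (0.2874·√6.1767)
   = [0.379233 + 0.510809] / 0.714274 = 1.246080
d₂ = d₁ − σ√T = 1.246080 − 0.714274 = 0.531805
N(d₁) = 0.893632,  N(d₂) = 0.702570,  e^(−rT) = 0.774362
E₀ = V₀·N(d₁) − D·e^(−rT)·N(d₂)
   = 184.9312·0.893632 − 126.5643·0.774362·0.702570 = 96.404040
B₀ = V₀ − E₀ = 184.9312 − 96.404040 = 88.527160
spread = −(1/T)·ln(B₀/D) − r = −(1/6.1767)·ln(88.527160/126.5643) − 0.0414 = 0.01646926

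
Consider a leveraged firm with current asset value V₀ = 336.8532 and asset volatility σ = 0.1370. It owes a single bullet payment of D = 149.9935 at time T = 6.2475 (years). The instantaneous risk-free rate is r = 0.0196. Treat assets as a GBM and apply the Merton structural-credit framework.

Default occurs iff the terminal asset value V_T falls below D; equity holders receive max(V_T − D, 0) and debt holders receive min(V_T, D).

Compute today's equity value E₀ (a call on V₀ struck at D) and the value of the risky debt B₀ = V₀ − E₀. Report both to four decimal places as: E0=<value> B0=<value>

d₁ = [ln(V₀/D) + (r + σ²/2)T] / (σ√T)
   = [ln(336.8532/149.9935) + (0.0196 + 0.5·0.1370²)·6.2475] / (0.1370·√6.2475)
   = [0.809055 + 0.181081] / 0.342431 = 2.891486
d₂ = d₁ − σ√T = 2.891486 − 0.342431 = 2.549055
N(d₁) = 0.998083,  N(d₂) = 0.994599,  e^(−rT) = 0.884749
E₀ = V₀·N(d₁) − D·e^(−rT)·N(d₂)
   = 336.8532·0.998083 − 149.9935·0.884749·0.994599 = 204.217491
B₀ = V₀ − E₀ = 336.8532 − 204.217491 = 132.635709

E0=204.2175 B0=132.6357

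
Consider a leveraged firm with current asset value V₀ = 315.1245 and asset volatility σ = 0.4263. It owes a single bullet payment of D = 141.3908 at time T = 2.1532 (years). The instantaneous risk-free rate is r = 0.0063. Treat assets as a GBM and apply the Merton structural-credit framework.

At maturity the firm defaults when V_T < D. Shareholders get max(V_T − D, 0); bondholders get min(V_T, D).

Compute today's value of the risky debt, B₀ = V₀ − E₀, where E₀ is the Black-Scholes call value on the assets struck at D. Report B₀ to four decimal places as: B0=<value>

d₁ = [ln(V₀/D) + (r + σ²/2)T] / (σ√T)
   = [ln(315.1245/141.3908) + (0.0063 + 0.5·0.4263²)·2.1532] / (0.4263·√2.1532)
   = [0.801440 + 0.209217] / 0.625544 = 1.615647
d₂ = d₁ − σ√T = 1.615647 − 0.625544 = 0.990104
N(d₁) = 0.946915,  N(d₂) = 0.838938,  e^(−rT) = 0.986526
E₀ = V₀·N(d₁) − D·e^(−rT)·N(d₂)
   = 315.1245·0.946915 − 141.3908·0.986526·0.838938 = 181.376074
B₀ = V₀ − E₀ = 315.1245 − 181.376074 = 133.748426

B0=133.7484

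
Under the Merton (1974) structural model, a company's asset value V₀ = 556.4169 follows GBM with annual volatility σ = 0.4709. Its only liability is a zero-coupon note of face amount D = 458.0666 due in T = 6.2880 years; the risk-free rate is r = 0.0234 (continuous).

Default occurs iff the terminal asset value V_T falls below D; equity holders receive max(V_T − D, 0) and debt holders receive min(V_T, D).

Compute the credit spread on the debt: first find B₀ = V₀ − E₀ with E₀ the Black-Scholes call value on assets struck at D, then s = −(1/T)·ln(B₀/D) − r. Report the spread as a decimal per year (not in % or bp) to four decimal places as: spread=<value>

spread=0.0689

d₁ = [ln(V₀/D) + (r + σ²/2)T] / (σ√T)
   = [ln(556.4169/458.0666) + (0.0234 + 0.5·0.4709²)·6.2880] / (0.4709·√6.2880)
   = [0.194503 + 0.844311] / 1.180823 = 0.879737
d₂ = d₁ − σ√T = 0.879737 − 1.180823 = -0.301086
N(d₁) = 0.810499,  N(d₂) = 0.381674,  e^(−rT) = 0.863174
E₀ = V₀·N(d₁) − D·e^(−rT)·N(d₂)
   = 556.4169·0.810499 − 458.0666·0.863174·0.381674 = 300.064777
B₀ = V₀ − E₀ = 556.4169 − 300.064777 = 256.352123
spread = −(1/T)·ln(B₀/D) − r = −(1/6.2880)·ln(256.352123/458.0666) − 0.0234 = 0.06891276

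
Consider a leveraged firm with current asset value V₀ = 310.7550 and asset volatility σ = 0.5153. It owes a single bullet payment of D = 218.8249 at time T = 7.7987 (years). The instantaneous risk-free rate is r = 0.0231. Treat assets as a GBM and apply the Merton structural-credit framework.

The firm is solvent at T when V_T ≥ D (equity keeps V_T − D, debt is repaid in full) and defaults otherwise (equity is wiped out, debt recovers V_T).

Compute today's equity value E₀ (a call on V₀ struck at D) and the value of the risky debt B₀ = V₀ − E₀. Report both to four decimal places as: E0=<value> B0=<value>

d₁ = [ln(V₀/D) + (r + σ²/2)T] / (σ√T)
   = [ln(310.7550/218.8249) + (0.0231 + 0.5·0.5153²)·7.7987] / (0.5153·√7.7987)
   = [0.350733 + 1.215560] / 1.439035 = 1.088433
d₂ = d₁ − σ√T = 1.088433 − 1.439035 = -0.350601
N(d₁) = 0.861798,  N(d₂) = 0.362944,  e^(−rT) = 0.835145
E₀ = V₀·N(d₁) − D·e^(−rT)·N(d₂)
   = 310.7550·0.861798 − 218.8249·0.835145·0.362944 = 201.479907
B₀ = V₀ − E₀ = 310.7550 − 201.479907 = 109.275093

E0=201.4799 B0=109.2751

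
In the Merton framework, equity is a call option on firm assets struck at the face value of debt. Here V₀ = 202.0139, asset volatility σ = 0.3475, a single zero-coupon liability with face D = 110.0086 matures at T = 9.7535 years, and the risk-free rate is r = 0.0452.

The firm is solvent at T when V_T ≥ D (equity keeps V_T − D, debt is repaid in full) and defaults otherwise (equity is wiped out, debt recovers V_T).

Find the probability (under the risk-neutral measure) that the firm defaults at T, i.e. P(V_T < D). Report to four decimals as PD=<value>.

d₁ = [ln(V₀/D) + (r + σ²/2)T] / (σ√T)
   = [ln(202.0139/110.0086) + (0.0452 + 0.5·0.3475²)·9.7535] / (0.3475·√9.7535)
   = [0.607778 + 1.029756] / 1.085263 = 1.508882
d₂ = d₁ − σ√T = 1.508882 − 1.085263 = 0.423619
risk-neutral PD = N(−d₂) = N(-0.423619) = 0.335922

PD=0.3359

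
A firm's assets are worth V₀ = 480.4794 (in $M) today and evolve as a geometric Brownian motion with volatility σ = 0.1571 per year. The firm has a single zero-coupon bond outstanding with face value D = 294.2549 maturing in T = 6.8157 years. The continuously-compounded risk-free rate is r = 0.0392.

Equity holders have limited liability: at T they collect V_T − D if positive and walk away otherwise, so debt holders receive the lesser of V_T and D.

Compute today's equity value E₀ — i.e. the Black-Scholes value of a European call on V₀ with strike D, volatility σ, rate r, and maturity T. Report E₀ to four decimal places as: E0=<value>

d₁ = [ln(V₀/D) + (r + σ²/2)T] / (σ√T)
   = [ln(480.4794/294.2549) + (0.0392 + 0.5·0.1571²)·6.8157] / (0.1571·√6.8157)
   = [0.490338 + 0.351283] / 0.410139 = 2.052036
d₂ = d₁ − σ√T = 2.052036 − 0.410139 = 1.641896
N(d₁) = 0.979917,  N(d₂) = 0.949694,  e^(−rT) = 0.765539
E₀ = V₀·N(d₁) − D·e^(−rT)·N(d₂)
   = 480.4794·0.979917 − 294.2549·0.765539·0.949694 = 256.898405

E0=256.8984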